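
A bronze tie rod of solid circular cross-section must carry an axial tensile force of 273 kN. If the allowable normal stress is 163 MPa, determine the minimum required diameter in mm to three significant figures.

46.2 mm

Required area A ≥ P/σ_allow = 273000/163 = 1675 mm².
For a solid circular section, d ≥ √(4A/π) = 46.18 mm.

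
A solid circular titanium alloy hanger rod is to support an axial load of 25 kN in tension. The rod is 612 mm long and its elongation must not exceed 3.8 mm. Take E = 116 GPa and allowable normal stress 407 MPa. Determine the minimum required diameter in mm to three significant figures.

Required area A ≥ P/σ_allow = 25000/407 = 61.43 mm².
For a solid circular section, d ≥ √(4A/π) = 8.844 mm.
Elongation limit: A ≥ PL/(Eδ_allow) = 25000·612/(116000·3.8) = 34.71 mm² ⇒ d ≥ 6.648 mm.
The stress limit governs.

8.84 mm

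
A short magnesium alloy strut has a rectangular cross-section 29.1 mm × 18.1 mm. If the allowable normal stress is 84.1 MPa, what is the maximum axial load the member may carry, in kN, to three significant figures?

44.3 kN

A = 526.7 mm².
P_max = σ_allow · A = 84.1 · 526.7 = 44300 N = 44.3 kN.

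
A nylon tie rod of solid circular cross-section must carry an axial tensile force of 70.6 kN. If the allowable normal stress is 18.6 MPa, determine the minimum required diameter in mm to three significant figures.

Required area A ≥ P/σ_allow = 70600/18.6 = 3796 mm².
For a solid circular section, d ≥ √(4A/π) = 69.52 mm.

69.5 mm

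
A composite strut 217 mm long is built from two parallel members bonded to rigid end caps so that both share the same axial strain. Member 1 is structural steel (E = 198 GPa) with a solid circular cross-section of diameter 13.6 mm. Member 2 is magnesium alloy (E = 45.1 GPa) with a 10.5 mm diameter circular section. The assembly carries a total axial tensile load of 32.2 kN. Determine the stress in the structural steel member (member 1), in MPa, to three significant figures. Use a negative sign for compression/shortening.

A_1 = 145.3 mm².
A_2 = 86.59 mm².
Equal strain + equilibrium ⇒ each member carries load in proportion to AE: A₁E₁ = 28760000 N, A₂E₂ = 3905000 N, ΣAE = 32670000 N.
σ₁ = P·E₁/ΣAE = 32200·198000/32670000 = 195.2 MPa.

195 MPa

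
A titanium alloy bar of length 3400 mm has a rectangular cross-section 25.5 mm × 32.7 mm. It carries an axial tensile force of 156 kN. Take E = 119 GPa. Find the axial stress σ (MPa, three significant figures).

A = 833.9 mm².
σ = N/A = 156000/833.9 = 187.1 MPa.

187 MPa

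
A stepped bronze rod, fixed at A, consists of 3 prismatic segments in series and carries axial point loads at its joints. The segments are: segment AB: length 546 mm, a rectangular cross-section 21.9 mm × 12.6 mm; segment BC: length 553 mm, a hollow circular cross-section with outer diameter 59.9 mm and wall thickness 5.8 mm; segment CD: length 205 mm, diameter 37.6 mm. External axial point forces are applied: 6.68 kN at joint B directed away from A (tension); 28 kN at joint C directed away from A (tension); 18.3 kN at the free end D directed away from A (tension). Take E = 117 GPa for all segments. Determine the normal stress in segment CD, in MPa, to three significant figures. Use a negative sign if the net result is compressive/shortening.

16.5 MPa

Internal axial forces (sectioning from the free end, tension +): N_CD = 18.3 kN, N_BC = 46.3 kN, N_AB = 52.98 kN.
A_CD = 1110 mm².
σ_CD = N_CD/A_CD = 18300/1110 = 16.48 MPa.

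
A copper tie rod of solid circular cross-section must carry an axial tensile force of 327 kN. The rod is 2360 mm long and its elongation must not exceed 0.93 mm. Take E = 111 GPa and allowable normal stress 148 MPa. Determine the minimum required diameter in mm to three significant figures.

97.6 mm

Required area A ≥ P/σ_allow = 327000/148 = 2209 mm².
For a solid circular section, d ≥ √(4A/π) = 53.04 mm.
Elongation limit: A ≥ PL/(Eδ_allow) = 327000·2360/(111000·0.93) = 7476 mm² ⇒ d ≥ 97.56 mm.
The elongation limit governs.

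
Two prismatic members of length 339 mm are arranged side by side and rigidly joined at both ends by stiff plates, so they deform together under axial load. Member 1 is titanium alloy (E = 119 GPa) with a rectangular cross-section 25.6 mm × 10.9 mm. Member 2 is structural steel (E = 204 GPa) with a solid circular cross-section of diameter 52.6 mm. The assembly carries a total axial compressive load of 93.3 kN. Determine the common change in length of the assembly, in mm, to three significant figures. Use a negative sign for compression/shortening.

A_1 = 279 mm².
A_2 = 2173 mm².
Equal strain + equilibrium ⇒ each member carries load in proportion to AE: A₁E₁ = 33210000 N, A₂E₂ = 443300000 N, ΣAE = 476500000 N.
δ = PL/ΣAE = -93300·339/476500000 = -0.06638 mm.

-0.0664 mm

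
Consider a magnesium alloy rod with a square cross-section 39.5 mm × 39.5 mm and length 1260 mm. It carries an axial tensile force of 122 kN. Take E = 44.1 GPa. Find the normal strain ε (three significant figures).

0.00177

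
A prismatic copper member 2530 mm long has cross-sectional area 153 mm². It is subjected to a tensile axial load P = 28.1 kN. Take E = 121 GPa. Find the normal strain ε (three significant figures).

0.00152

σ = N/A = 183.7 MPa; ε = σ/E = 183.7/121000 = 1.518e-03.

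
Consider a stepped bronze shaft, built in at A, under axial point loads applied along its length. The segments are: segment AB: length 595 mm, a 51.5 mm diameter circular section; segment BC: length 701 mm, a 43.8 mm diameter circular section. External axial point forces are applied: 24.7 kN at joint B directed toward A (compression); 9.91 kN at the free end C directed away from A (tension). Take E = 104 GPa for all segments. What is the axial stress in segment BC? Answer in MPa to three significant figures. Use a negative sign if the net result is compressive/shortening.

Internal axial forces (sectioning from the free end, tension +): N_BC = 9.91 kN, N_AB = -14.79 kN.
A_BC = 1507 mm².
σ_BC = N_BC/A_BC = 9910/1507 = 6.577 MPa.

6.58 MPa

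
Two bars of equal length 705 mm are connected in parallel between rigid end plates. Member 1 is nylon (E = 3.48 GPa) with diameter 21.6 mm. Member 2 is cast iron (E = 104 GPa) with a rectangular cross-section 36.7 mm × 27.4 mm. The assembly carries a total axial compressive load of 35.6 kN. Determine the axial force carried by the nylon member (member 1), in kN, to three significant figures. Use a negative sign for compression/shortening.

A_1 = 366.4 mm².
A_2 = 1006 mm².
Equal strain + equilibrium ⇒ each member carries load in proportion to AE: A₁E₁ = 1275000 N, A₂E₂ = 104600000 N, ΣAE = 105900000 N.
F₁ = P·A₁E₁/ΣAE = -35600·1275000/105900000 = -428.9 N.

-0.429 kN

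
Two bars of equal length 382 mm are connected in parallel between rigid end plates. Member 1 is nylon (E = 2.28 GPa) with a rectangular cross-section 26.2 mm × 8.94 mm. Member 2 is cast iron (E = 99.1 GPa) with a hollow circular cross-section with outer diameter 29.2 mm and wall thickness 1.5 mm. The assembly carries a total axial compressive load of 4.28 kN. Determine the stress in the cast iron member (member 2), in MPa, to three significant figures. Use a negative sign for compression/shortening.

A_1 = 234.2 mm².
A_2 = 130.5 mm².
Equal strain + equilibrium ⇒ each member carries load in proportion to AE: A₁E₁ = 534000 N, A₂E₂ = 12940000 N, ΣAE = 13470000 N.
σ₂ = P·E₂/ΣAE = -4280·99100/13470000 = -31.49 MPa.

-31.5 MPa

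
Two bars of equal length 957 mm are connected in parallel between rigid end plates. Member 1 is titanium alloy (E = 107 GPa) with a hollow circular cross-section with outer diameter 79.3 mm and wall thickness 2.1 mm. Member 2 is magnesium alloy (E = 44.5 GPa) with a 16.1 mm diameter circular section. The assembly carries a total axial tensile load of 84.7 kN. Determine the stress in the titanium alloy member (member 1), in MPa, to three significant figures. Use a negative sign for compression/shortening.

A_1 = 509.3 mm².
A_2 = 203.6 mm².
Equal strain + equilibrium ⇒ each member carries load in proportion to AE: A₁E₁ = 54500000 N, A₂E₂ = 9059000 N, ΣAE = 63560000 N.
σ₁ = P·E₁/ΣAE = 84700·107000/63560000 = 142.6 MPa.

143 MPa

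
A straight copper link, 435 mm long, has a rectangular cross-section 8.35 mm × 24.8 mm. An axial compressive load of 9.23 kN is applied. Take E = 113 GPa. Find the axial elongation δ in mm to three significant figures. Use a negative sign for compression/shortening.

A = 207.1 mm².
δ_mech = NL/(AE) = -9230·435/(207.1·113000) = -0.1716 mm.

-0.172 mm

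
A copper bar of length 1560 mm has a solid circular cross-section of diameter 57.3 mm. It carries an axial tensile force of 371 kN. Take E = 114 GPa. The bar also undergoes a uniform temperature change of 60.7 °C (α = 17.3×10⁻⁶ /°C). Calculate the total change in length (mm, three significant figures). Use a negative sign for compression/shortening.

A = 2579 mm².
δ_mech = NL/(AE) = 371000·1560/(2579·114000) = 1.969 mm.
δ_thermal = αLΔT = 17.3e-6·1560·60.7 = 1.638 mm.
δ = δ_mech + δ_thermal = 3.607 mm.

3.61 mm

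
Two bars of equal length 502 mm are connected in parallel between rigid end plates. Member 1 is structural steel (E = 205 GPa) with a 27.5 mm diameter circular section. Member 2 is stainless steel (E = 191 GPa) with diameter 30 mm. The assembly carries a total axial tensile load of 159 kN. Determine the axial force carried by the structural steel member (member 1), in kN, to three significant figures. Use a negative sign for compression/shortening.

75.4 kN

A_1 = 594 mm².
A_2 = 706.9 mm².
Equal strain + equilibrium ⇒ each member carries load in proportion to AE: A₁E₁ = 121800000 N, A₂E₂ = 135000000 N, ΣAE = 256800000 N.
F₁ = P·A₁E₁/ΣAE = 159000·121800000/256800000 = 75400 N.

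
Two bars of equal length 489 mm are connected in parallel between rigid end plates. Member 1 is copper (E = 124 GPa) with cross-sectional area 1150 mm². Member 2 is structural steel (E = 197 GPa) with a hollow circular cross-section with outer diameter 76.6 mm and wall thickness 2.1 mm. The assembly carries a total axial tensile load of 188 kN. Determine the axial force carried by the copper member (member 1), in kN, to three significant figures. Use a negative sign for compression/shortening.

112 kN

A_2 = 491.5 mm².
Equal strain + equilibrium ⇒ each member carries load in proportion to AE: A₁E₁ = 142600000 N, A₂E₂ = 96830000 N, ΣAE = 239400000 N.
F₁ = P·A₁E₁/ΣAE = 188000·142600000/239400000 = 112000 N.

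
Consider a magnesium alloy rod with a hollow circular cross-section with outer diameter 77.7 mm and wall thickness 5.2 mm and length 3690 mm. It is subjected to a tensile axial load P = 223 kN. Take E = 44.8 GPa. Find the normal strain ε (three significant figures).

0.00420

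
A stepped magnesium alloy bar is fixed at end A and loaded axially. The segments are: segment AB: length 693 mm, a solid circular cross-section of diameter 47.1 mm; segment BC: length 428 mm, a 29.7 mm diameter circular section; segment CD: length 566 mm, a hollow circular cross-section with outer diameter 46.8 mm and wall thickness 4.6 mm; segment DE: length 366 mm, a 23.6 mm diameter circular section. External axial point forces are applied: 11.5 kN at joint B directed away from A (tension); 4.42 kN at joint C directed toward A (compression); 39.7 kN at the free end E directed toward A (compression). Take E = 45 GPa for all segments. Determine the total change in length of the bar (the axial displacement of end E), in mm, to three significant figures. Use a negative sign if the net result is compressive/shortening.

Internal axial forces (sectioning from the free end, tension +): N_DE = -39.7 kN, N_CD = -39.7 kN, N_BC = -44.12 kN, N_AB = -32.62 kN.
A_AB = 1742 mm².
A_BC = 692.8 mm².
A_CD = 609.8 mm².
A_DE = 437.4 mm².
δ_AB = -32620·693/(1742·45000) = -0.2883 mm
δ_BC = -44120·428/(692.8·45000) = -0.6057 mm
δ_CD = -39700·566/(609.8·45000) = -0.8188 mm
δ_DE = -39700·366/(437.4·45000) = -0.7382 mm
δ = Σδ_i = -2.451 mm.

-2.45 mm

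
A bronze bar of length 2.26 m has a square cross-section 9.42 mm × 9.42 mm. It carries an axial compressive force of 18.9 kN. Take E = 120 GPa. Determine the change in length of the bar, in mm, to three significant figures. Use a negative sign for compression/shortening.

-4.01 mm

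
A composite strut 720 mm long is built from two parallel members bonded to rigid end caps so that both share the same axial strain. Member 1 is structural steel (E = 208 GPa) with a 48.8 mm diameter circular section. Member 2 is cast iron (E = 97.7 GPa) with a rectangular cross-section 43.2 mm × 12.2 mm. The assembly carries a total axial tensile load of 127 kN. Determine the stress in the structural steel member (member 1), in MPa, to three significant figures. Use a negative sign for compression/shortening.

A_1 = 1870 mm².
A_2 = 527 mm².
Equal strain + equilibrium ⇒ each member carries load in proportion to AE: A₁E₁ = 389000000 N, A₂E₂ = 51490000 N, ΣAE = 440500000 N.
σ₁ = P·E₁/ΣAE = 127000·208000/440500000 = 59.96 MPa.

60.0 MPa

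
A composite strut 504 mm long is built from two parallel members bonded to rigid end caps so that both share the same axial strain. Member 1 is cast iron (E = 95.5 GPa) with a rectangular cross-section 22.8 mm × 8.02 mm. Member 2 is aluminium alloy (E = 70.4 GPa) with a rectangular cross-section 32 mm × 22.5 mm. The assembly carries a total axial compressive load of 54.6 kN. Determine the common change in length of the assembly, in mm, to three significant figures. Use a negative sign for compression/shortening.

-0.404 mm

A_1 = 182.9 mm².
A_2 = 720 mm².
Equal strain + equilibrium ⇒ each member carries load in proportion to AE: A₁E₁ = 17460000 N, A₂E₂ = 50690000 N, ΣAE = 68150000 N.
δ = PL/ΣAE = -54600·504/68150000 = -0.4038 mm.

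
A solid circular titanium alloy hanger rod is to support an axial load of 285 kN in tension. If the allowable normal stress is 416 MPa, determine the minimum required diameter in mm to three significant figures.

29.5 mm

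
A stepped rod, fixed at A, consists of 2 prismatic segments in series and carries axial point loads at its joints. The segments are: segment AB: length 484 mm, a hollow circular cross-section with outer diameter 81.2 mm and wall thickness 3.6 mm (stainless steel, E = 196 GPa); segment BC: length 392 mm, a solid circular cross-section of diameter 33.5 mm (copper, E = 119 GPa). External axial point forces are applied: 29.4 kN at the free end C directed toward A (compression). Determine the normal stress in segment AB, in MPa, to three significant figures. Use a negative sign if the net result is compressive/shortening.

-33.5 MPa

Internal axial forces (sectioning from the free end, tension +): N_BC = -29.4 kN, N_AB = -29.4 kN.
A_AB = 877.6 mm².
σ_AB = N_AB/A_AB = -29400/877.6 = -33.5 MPa.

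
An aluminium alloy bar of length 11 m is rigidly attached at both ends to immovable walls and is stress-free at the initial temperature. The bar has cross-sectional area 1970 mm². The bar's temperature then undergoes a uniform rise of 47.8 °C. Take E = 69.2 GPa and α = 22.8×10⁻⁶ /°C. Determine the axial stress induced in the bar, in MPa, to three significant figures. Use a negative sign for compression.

Free thermal expansion αLΔT = 22.8e-6 · 11000 · 47.8 = 11.99 mm.
The walls impose strain ε = −(11.99)/11000 = -1.0898e-03; σ = Eε = 69200 · -1.0898e-03 = -75.42 MPa.

-75.4 MPa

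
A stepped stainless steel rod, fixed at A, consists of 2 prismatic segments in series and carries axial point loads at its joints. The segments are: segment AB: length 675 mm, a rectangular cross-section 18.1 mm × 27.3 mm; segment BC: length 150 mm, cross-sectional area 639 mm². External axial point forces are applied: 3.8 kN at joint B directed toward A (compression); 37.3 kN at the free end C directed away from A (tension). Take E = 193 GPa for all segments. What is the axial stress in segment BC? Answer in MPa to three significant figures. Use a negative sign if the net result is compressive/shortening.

Internal axial forces (sectioning from the free end, tension +): N_BC = 37.3 kN, N_AB = 33.5 kN.
σ_BC = N_BC/A_BC = 37300/639 = 58.37 MPa.

58.4 MPa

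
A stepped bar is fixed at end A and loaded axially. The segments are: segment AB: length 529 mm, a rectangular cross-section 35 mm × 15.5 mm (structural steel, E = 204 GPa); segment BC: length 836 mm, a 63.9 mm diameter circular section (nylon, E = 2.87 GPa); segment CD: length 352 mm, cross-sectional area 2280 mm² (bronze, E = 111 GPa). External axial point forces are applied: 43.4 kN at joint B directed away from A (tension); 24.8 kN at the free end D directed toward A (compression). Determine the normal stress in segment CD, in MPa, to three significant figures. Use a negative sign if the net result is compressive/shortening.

-10.9 MPa

Internal axial forces (sectioning from the free end, tension +): N_CD = -24.8 kN, N_BC = -24.8 kN, N_AB = 18.6 kN.
σ_CD = N_CD/A_CD = -24800/2280 = -10.88 MPa.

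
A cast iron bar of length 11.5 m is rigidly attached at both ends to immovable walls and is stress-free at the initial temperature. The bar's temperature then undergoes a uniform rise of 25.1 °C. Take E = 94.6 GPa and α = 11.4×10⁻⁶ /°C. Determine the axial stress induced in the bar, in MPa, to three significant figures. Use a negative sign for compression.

-27.1 MPa

Free thermal expansion αLΔT = 11.4e-6 · 11500 · 25.1 = 3.291 mm.
The walls impose strain ε = −(3.291)/11500 = -2.8614e-04; σ = Eε = 94600 · -2.8614e-04 = -27.07 MPa.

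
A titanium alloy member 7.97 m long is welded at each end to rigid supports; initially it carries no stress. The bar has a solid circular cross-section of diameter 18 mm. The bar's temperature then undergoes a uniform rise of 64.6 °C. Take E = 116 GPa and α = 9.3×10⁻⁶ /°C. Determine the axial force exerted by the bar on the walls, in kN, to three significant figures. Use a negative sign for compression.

-17.7 kN

Free thermal expansion αLΔT = 9.3e-6 · 7970 · 64.6 = 4.788 mm.
The walls impose strain ε = −(4.788)/7970 = -6.0078e-04; σ = Eε = 116000 · -6.0078e-04 = -69.69 MPa.
Wall reaction R = σ·A = -69.69·254.5 = -17730 N = -17.73 kN.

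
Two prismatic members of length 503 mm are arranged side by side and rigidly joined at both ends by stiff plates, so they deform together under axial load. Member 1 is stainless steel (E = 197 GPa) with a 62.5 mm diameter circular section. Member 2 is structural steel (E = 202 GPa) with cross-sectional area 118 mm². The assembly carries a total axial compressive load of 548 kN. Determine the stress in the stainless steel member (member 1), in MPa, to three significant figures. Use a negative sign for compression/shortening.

A_1 = 3068 mm².
Equal strain + equilibrium ⇒ each member carries load in proportion to AE: A₁E₁ = 604400000 N, A₂E₂ = 23840000 N, ΣAE = 628200000 N.
σ₁ = P·E₁/ΣAE = -548000·197000/628200000 = -171.8 MPa.

-172 MPa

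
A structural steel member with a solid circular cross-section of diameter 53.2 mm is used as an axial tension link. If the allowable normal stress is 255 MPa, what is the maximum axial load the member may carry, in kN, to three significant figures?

567 kN

A = 2223 mm².
P_max = σ_allow · A = 255 · 2223 = 566800 N = 566.8 kN.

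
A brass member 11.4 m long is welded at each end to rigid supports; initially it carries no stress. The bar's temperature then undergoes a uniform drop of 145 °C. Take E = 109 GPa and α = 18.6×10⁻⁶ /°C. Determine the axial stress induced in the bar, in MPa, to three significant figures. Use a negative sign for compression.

Free thermal expansion αLΔT = 18.6e-6 · 11400 · -145 = -30.75 mm.
The walls impose strain ε = −(-30.75)/11400 = 2.6970e-03; σ = Eε = 109000 · 2.6970e-03 = 294 MPa.

294 MPa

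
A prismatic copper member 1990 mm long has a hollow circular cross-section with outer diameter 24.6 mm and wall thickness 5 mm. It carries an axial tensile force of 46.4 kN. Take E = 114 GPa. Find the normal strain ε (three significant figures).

0.00132

A = 307.9 mm².
σ = N/A = 150.7 MPa; ε = σ/E = 150.7/114000 = 1.322e-03.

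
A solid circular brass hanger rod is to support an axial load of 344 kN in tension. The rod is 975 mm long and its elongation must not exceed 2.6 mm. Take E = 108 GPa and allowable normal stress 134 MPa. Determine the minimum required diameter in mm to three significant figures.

57.2 mm

Required area A ≥ P/σ_allow = 344000/134 = 2567 mm².
For a solid circular section, d ≥ √(4A/π) = 57.17 mm.
Elongation limit: A ≥ PL/(Eδ_allow) = 344000·975/(108000·2.6) = 1194 mm² ⇒ d ≥ 39 mm.
The stress limit governs.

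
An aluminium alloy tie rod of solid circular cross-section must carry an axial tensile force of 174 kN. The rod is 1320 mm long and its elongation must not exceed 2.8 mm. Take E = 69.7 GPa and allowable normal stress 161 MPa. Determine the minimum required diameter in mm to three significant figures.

38.7 mm

Required area A ≥ P/σ_allow = 174000/161 = 1081 mm².
For a solid circular section, d ≥ √(4A/π) = 37.1 mm.
Elongation limit: A ≥ PL/(Eδ_allow) = 174000·1320/(69700·2.8) = 1177 mm² ⇒ d ≥ 38.71 mm.
The elongation limit governs.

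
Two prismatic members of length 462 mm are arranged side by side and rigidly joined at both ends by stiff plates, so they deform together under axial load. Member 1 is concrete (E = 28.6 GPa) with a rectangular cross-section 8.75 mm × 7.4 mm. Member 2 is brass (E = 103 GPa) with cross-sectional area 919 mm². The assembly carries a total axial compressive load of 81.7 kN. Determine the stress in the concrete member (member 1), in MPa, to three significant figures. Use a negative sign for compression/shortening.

-24.2 MPa

A_1 = 64.75 mm².
Equal strain + equilibrium ⇒ each member carries load in proportion to AE: A₁E₁ = 1852000 N, A₂E₂ = 94660000 N, ΣAE = 96510000 N.
σ₁ = P·E₁/ΣAE = -81700·28600/96510000 = -24.21 MPa.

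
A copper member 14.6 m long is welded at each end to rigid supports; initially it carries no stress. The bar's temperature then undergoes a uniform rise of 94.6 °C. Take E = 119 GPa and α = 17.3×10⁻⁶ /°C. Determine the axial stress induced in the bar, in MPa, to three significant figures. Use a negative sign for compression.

-195 MPa

Free thermal expansion αLΔT = 17.3e-6 · 14600 · 94.6 = 23.89 mm.
The walls impose strain ε = −(23.89)/14600 = -1.6366e-03; σ = Eε = 119000 · -1.6366e-03 = -194.8 MPa.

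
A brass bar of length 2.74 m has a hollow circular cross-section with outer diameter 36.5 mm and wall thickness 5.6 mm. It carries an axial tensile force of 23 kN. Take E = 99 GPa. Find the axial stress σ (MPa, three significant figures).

42.3 MPa

A = 543.6 mm².
σ = N/A = 23000/543.6 = 42.31 MPa.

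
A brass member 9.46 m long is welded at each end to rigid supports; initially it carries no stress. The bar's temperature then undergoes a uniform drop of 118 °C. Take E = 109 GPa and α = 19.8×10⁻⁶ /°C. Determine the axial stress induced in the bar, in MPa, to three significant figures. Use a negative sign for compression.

255 MPa

Free thermal expansion αLΔT = 19.8e-6 · 9460 · -118 = -22.1 mm.
The walls impose strain ε = −(-22.1)/9460 = 2.3364e-03; σ = Eε = 109000 · 2.3364e-03 = 254.7 MPa.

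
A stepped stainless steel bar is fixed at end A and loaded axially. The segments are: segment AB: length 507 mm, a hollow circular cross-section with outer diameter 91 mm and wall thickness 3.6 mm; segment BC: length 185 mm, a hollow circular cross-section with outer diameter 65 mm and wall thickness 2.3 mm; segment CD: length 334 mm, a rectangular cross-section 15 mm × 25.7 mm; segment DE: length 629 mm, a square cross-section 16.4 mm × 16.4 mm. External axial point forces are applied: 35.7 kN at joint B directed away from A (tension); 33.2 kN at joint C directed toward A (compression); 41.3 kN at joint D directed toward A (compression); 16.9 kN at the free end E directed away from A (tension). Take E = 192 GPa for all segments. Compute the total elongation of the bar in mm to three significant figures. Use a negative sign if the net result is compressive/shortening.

-0.0853 mm

Internal axial forces (sectioning from the free end, tension +): N_DE = 16.9 kN, N_CD = -24.4 kN, N_BC = -57.6 kN, N_AB = -21.9 kN.
A_AB = 988.5 mm².
A_BC = 453 mm².
A_CD = 385.5 mm².
A_DE = 269 mm².
δ_AB = -21900·507/(988.5·192000) = -0.0585 mm
δ_BC = -57600·185/(453·192000) = -0.1225 mm
δ_CD = -24400·334/(385.5·192000) = -0.1101 mm
δ_DE = 16900·629/(269·192000) = 0.2058 mm
δ = Σδ_i = -0.08526 mm.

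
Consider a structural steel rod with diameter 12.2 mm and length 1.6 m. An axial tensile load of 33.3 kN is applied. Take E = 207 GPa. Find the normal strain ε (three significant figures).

0.00138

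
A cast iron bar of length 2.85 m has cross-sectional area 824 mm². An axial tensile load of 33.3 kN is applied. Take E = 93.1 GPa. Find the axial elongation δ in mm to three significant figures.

1.24 mm

δ_mech = NL/(AE) = 33300·2850/(824·93100) = 1.237 mm.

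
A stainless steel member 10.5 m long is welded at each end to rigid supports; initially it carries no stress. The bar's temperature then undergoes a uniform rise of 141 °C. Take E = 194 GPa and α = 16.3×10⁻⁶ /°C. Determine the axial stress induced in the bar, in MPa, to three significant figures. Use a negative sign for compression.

-446 MPa

Free thermal expansion αLΔT = 16.3e-6 · 10500 · 141 = 24.13 mm.
The walls impose strain ε = −(24.13)/10500 = -2.2983e-03; σ = Eε = 194000 · -2.2983e-03 = -445.9 MPa.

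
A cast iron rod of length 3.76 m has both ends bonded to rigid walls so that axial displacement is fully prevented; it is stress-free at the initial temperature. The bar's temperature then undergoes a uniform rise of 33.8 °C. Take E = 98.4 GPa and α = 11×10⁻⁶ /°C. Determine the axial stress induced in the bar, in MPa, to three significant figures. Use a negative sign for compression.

-36.6 MPa

Free thermal expansion αLΔT = 11e-6 · 3760 · 33.8 = 1.398 mm.
The walls impose strain ε = −(1.398)/3760 = -3.7180e-04; σ = Eε = 98400 · -3.7180e-04 = -36.59 MPa.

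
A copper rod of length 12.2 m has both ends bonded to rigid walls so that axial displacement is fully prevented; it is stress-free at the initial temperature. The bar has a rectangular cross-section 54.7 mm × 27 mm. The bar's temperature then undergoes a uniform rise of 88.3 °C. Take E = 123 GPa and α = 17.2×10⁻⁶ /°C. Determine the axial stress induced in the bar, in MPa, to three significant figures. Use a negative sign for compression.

-187 MPa

Free thermal expansion αLΔT = 17.2e-6 · 12200 · 88.3 = 18.53 mm.
The walls impose strain ε = −(18.53)/12200 = -1.5188e-03; σ = Eε = 123000 · -1.5188e-03 = -186.8 MPa.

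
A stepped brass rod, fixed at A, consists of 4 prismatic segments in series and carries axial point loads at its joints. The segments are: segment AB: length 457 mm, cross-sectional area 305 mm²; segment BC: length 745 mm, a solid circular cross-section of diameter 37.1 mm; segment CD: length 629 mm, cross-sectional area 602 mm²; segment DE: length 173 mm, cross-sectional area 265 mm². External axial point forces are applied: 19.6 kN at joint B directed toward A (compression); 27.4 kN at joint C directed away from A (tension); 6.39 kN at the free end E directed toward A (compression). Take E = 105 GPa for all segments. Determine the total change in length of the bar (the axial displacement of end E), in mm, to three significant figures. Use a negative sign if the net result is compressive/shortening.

Internal axial forces (sectioning from the free end, tension +): N_DE = -6.39 kN, N_CD = -6.39 kN, N_BC = 21.01 kN, N_AB = 1.41 kN.
A_BC = 1081 mm².
δ_AB = 1410·457/(305·105000) = 0.02012 mm
δ_BC = 21010·745/(1081·105000) = 0.1379 mm
δ_CD = -6390·629/(602·105000) = -0.06359 mm
δ_DE = -6390·173/(265·105000) = -0.03973 mm
δ = Σδ_i = 0.0547 mm.

0.0547 mm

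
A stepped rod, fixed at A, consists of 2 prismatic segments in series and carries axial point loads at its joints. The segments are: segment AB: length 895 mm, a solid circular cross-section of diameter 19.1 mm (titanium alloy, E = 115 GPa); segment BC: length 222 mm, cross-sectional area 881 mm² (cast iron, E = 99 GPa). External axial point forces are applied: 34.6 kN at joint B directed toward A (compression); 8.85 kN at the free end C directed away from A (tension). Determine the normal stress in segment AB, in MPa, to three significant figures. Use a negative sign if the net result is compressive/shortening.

-89.9 MPa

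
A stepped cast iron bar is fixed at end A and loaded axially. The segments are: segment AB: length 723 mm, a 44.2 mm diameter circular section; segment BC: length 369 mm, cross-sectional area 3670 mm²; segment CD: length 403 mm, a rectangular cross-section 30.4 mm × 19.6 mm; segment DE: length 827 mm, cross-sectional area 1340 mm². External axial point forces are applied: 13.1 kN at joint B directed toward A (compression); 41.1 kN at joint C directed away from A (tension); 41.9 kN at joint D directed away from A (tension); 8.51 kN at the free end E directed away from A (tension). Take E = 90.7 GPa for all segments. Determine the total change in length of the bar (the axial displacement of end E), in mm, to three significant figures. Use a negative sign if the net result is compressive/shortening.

Internal axial forces (sectioning from the free end, tension +): N_DE = 8.51 kN, N_CD = 50.41 kN, N_BC = 91.51 kN, N_AB = 78.41 kN.
A_AB = 1534 mm².
A_CD = 595.8 mm².
δ_AB = 78410·723/(1534·90700) = 0.4074 mm
δ_BC = 91510·369/(3670·90700) = 0.1014 mm
δ_CD = 50410·403/(595.8·90700) = 0.3759 mm
δ_DE = 8510·827/(1340·90700) = 0.05791 mm
δ = Σδ_i = 0.9426 mm.

0.943 mm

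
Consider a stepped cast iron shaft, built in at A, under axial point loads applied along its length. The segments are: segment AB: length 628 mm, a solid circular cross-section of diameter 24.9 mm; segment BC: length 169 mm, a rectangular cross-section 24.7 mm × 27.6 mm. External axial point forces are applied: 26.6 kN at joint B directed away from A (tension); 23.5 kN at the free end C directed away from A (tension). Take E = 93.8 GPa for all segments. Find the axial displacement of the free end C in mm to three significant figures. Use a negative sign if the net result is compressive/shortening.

Internal axial forces (sectioning from the free end, tension +): N_BC = 23.5 kN, N_AB = 50.1 kN.
A_AB = 487 mm².
A_BC = 681.7 mm².
δ_AB = 50100·628/(487·93800) = 0.6888 mm
δ_BC = 23500·169/(681.7·93800) = 0.06211 mm
δ = Σδ_i = 0.7509 mm.

0.751 mm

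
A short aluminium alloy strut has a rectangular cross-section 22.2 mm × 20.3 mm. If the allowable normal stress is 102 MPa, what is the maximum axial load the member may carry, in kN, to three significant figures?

A = 450.7 mm².
P_max = σ_allow · A = 102 · 450.7 = 45970 N = 45.97 kN.

46.0 kN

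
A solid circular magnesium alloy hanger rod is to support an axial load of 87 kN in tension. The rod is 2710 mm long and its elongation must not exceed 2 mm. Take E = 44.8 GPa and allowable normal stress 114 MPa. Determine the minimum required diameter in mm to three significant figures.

Required area A ≥ P/σ_allow = 87000/114 = 763.2 mm².
For a solid circular section, d ≥ √(4A/π) = 31.17 mm.
Elongation limit: A ≥ PL/(Eδ_allow) = 87000·2710/(44800·2) = 2631 mm² ⇒ d ≥ 57.88 mm.
The elongation limit governs.

57.9 mm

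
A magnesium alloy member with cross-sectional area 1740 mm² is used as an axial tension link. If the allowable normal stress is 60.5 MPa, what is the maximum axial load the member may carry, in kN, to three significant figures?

105 kN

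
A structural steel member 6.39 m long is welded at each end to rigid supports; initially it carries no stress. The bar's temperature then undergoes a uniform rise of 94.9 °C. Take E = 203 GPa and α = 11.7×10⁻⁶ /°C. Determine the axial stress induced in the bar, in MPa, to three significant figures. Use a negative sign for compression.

-225 MPa

Free thermal expansion αLΔT = 11.7e-6 · 6390 · 94.9 = 7.095 mm.
The walls impose strain ε = −(7.095)/6390 = -1.1103e-03; σ = Eε = 203000 · -1.1103e-03 = -225.4 MPa.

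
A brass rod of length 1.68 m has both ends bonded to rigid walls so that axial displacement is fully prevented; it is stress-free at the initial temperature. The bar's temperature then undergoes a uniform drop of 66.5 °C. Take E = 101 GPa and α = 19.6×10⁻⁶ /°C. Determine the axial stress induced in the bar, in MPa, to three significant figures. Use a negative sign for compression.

132 MPa

Free thermal expansion αLΔT = 19.6e-6 · 1680 · -66.5 = -2.19 mm.
The walls impose strain ε = −(-2.19)/1680 = 1.3034e-03; σ = Eε = 101000 · 1.3034e-03 = 131.6 MPa.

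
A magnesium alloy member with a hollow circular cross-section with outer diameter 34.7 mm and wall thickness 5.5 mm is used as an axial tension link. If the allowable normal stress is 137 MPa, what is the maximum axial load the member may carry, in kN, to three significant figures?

69.1 kN

A = 504.5 mm².
P_max = σ_allow · A = 137 · 504.5 = 69120 N = 69.12 kN.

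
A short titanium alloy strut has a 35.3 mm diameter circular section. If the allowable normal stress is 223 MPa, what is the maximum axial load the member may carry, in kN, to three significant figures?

218 kN

A = 978.7 mm².
P_max = σ_allow · A = 223 · 978.7 = 218200 N = 218.2 kN.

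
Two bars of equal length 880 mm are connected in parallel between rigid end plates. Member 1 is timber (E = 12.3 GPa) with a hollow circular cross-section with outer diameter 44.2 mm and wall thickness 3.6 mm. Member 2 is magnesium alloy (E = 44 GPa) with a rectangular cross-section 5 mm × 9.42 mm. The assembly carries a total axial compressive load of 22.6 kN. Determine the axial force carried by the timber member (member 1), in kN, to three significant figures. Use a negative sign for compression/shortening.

-16.5 kN

A_1 = 459.2 mm².
A_2 = 47.1 mm².
Equal strain + equilibrium ⇒ each member carries load in proportion to AE: A₁E₁ = 5648000 N, A₂E₂ = 2072000 N, ΣAE = 7720000 N.
F₁ = P·A₁E₁/ΣAE = -22600·5648000/7720000 = -16530 N.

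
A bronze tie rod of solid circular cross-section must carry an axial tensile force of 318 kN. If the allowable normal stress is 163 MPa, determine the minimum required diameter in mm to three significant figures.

49.8 mm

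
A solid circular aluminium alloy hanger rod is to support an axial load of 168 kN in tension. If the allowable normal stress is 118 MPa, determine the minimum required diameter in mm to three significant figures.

42.6 mm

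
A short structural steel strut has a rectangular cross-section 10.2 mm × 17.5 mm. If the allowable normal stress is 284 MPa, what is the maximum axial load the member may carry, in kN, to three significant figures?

50.7 kN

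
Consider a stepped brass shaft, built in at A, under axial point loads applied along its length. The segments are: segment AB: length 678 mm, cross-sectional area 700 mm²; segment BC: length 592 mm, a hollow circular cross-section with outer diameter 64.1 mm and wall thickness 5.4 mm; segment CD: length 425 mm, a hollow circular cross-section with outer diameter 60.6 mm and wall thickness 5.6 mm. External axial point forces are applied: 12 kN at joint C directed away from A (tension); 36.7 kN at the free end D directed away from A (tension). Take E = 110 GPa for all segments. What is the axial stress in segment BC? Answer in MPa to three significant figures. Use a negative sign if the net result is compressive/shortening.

48.9 MPa

Internal axial forces (sectioning from the free end, tension +): N_CD = 36.7 kN, N_BC = 48.7 kN, N_AB = 48.7 kN.
A_BC = 995.8 mm².
σ_BC = N_BC/A_BC = 48700/995.8 = 48.9 MPa.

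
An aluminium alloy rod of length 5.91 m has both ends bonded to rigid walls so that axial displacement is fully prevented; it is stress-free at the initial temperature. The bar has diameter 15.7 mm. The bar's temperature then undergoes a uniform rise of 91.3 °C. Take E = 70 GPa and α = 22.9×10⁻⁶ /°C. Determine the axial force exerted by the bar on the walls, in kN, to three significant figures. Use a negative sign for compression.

Free thermal expansion αLΔT = 22.9e-6 · 5910 · 91.3 = 12.36 mm.
The walls impose strain ε = −(12.36)/5910 = -2.0908e-03; σ = Eε = 70000 · -2.0908e-03 = -146.4 MPa.
Wall reaction R = σ·A = -146.4·193.6 = -28330 N = -28.33 kN.

-28.3 kN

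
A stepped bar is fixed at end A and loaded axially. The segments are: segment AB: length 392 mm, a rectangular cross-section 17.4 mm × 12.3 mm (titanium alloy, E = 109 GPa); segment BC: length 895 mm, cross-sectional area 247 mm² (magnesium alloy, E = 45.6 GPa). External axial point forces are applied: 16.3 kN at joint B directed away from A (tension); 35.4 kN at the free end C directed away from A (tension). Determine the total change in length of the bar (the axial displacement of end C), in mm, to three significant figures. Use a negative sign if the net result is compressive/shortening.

Internal axial forces (sectioning from the free end, tension +): N_BC = 35.4 kN, N_AB = 51.7 kN.
A_AB = 214 mm².
δ_AB = 51700·392/(214·109000) = 0.8688 mm
δ_BC = 35400·895/(247·45600) = 2.813 mm
δ = Σδ_i = 3.682 mm.

3.68 mm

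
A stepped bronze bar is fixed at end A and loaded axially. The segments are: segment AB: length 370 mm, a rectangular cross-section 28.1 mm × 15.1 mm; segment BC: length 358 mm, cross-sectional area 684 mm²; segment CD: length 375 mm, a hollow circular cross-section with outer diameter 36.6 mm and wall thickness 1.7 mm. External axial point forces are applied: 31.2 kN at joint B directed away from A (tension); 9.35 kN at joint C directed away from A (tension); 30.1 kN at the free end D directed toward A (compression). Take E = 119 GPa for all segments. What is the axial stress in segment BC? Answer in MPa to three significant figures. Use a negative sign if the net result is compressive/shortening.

-30.3 MPa

Internal axial forces (sectioning from the free end, tension +): N_CD = -30.1 kN, N_BC = -20.75 kN, N_AB = 10.45 kN.
σ_BC = N_BC/A_BC = -20750/684 = -30.34 MPa.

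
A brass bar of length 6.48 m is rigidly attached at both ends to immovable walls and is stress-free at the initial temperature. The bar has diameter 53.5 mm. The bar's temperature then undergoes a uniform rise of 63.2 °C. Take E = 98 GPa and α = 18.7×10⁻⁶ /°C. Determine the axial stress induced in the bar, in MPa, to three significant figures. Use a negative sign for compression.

-116 MPa

Free thermal expansion αLΔT = 18.7e-6 · 6480 · 63.2 = 7.658 mm.
The walls impose strain ε = −(7.658)/6480 = -1.1818e-03; σ = Eε = 98000 · -1.1818e-03 = -115.8 MPa.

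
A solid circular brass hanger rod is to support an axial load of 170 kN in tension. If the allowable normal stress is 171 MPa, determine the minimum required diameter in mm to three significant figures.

Required area A ≥ P/σ_allow = 170000/171 = 994.2 mm².
For a solid circular section, d ≥ √(4A/π) = 35.58 mm.

35.6 mm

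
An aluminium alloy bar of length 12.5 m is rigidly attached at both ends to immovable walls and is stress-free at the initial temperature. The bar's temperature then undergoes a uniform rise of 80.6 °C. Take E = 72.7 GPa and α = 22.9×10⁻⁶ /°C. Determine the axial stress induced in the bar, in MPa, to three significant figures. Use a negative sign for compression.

-134 MPa

Free thermal expansion αLΔT = 22.9e-6 · 12500 · 80.6 = 23.07 mm.
The walls impose strain ε = −(23.07)/12500 = -1.8457e-03; σ = Eε = 72700 · -1.8457e-03 = -134.2 MPa.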